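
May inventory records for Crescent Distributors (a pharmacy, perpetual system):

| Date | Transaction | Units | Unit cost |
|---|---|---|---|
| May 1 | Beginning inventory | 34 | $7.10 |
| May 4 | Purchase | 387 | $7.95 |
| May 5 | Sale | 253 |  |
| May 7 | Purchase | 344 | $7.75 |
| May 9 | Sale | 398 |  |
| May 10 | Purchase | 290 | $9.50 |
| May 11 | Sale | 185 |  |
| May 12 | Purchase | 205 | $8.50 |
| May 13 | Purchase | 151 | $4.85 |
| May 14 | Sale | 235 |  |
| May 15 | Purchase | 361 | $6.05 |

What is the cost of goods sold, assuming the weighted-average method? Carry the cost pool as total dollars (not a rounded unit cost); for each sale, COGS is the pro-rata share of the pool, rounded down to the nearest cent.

COGS = $8,582.66

After May 1: 34 on hand, pool $241.40 (≈ $7.1000 each)
After May 4: 421 on hand, pool $3,318.05 (≈ $7.8814 each)
May 5, sell 253: 253/421 × $3,318.05 → $1,993.98
After May 7: 512 on hand, pool $3,990.07 (≈ $7.7931 each)
May 9, sell 398: 398/512 × $3,990.07 → $3,101.65
After May 10: 404 on hand, pool $3,643.42 (≈ $9.0184 each)
May 11, sell 185: 185/404 × $3,643.42 → $1,668.39
After May 12: 424 on hand, pool $3,717.53 (≈ $8.7678 each)
After May 13: 575 on hand, pool $4,449.88 (≈ $7.7389 each)
May 14, sell 235: 235/575 × $4,449.88 → $1,818.64
After May 15: 701 on hand, pool $4,815.29 (≈ $6.8692 each)
Total COGS = $1,993.98 + $3,101.65 + $1,668.39 + $1,818.64 = $8,582.66
Ending inventory (cost pool remaining) = $4,815.29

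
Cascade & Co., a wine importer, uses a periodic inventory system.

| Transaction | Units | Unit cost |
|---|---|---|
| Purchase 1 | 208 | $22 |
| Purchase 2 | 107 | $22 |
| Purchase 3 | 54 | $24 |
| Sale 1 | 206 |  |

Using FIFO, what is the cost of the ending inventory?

Ending inventory = $3,694

Sale 1 (206) [FIFO — oldest first]: 206 @ $22 = $4,532
Ending inventory: 2 @ $22 + 107 @ $22 + 54 @ $24 = $3,694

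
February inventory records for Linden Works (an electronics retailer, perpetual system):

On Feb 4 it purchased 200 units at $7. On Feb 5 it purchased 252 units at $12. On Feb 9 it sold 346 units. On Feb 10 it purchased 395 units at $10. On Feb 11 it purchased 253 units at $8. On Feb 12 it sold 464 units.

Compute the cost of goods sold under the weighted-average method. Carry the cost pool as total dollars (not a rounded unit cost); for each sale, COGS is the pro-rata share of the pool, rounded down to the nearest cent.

After Feb 4: 200 on hand, pool $1,400.00 (≈ $7.0000 each)
After Feb 5: 452 on hand, pool $4,424.00 (≈ $9.7876 each)
Feb 9, sell 346: 346/452 × $4,424.00 → $3,386.51
After Feb 10: 501 on hand, pool $4,987.49 (≈ $9.9551 each)
After Feb 11: 754 on hand, pool $7,011.49 (≈ $9.2991 each)
Feb 12, sell 464: 464/754 × $7,011.49 → $4,314.76
Total COGS = $3,386.51 + $4,314.76 = $7,701.27
Ending inventory (cost pool remaining) = $2,696.73
Check: goods available $10,398.00 = COGS $7,701.27 + ending $2,696.73

COGS = $7,701.27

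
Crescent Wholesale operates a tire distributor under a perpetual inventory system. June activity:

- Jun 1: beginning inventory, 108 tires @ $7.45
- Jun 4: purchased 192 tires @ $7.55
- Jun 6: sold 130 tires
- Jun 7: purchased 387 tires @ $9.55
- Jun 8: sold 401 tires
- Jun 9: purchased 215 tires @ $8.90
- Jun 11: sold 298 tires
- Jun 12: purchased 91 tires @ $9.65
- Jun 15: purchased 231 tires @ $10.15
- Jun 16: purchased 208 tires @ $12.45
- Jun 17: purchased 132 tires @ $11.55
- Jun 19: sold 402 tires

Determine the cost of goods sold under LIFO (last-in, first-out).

COGS = $12,063.20

Jun 6, 130 sold [LIFO — newest first]: 130 @ $7.55 = $981.50
Jun 8, 401 sold [LIFO — newest first]: 387 @ $9.55 + 14 @ $7.55 = $3,801.55
Jun 11, 298 sold [LIFO — newest first]: 215 @ $8.90 + 48 @ $7.55 + 35 @ $7.45 = $2,536.65
Jun 19, 402 sold [LIFO — newest first]: 132 @ $11.55 + 208 @ $12.45 + 62 @ $10.15 = $4,743.50
Total COGS = $981.50 + $3,801.55 + $2,536.65 + $4,743.50 = $12,063.20
Ending inventory: 73 @ $7.45 + 91 @ $9.65 + 169 @ $10.15 = $3,137.35
Check: goods available $15,200.55 = COGS $12,063.20 + ending $3,137.35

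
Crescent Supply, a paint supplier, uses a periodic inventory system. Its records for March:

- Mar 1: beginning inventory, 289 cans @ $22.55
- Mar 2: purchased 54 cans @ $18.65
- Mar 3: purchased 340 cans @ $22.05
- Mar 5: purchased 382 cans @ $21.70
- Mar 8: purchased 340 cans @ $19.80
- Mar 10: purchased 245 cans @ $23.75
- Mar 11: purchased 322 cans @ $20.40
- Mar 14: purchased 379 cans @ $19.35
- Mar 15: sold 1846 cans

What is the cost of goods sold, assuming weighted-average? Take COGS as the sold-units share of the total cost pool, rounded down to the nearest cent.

Mar 15, sell 1846: 1846/2351 × $49,763.65 → $39,074.30
Ending inventory (cost pool remaining) = $10,689.35

COGS = $39,074.30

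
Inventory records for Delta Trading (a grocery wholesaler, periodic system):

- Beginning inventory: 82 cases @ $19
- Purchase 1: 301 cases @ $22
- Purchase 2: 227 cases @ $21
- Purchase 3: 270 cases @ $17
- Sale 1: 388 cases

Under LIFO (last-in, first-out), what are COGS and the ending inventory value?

Sale 1 (388) [LIFO — newest first]: 270 @ $17 + 118 @ $21 = $7,068
Ending inventory: 82 @ $19 + 301 @ $22 + 109 @ $21 = $10,469
Check: goods available $17,537 = COGS $7,068 + ending $10,469

COGS = $7,068; ending inventory = $10,469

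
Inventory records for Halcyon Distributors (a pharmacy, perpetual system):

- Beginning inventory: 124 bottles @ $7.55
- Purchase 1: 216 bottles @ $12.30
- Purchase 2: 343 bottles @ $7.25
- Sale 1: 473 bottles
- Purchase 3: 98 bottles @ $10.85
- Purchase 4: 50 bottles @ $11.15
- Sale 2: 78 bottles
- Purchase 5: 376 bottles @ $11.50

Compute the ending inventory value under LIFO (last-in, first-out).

Sale 1 (473) [LIFO — newest first]: 343 @ $7.25 + 130 @ $12.30 = $4,085.75
Sale 2 (78) [LIFO — newest first]: 50 @ $11.15 + 28 @ $10.85 = $861.30
Total COGS = $4,085.75 + $861.30 = $4,947.05
Ending inventory: 124 @ $7.55 + 86 @ $12.30 + 70 @ $10.85 + 376 @ $11.50 = $7,077.50

Ending inventory = $7,077.50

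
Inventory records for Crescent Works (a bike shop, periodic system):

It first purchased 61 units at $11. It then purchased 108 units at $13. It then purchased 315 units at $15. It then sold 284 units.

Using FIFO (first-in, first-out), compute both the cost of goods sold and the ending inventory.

COGS = $3,800; ending inventory = $3,000

Sale 1 (284) [FIFO — oldest first]: 61 @ $11 + 108 @ $13 + 115 @ $15 = $3,800
Ending inventory: 200 @ $15 = $3,000
Check: goods available $6,800 = COGS $3,800 + ending $3,000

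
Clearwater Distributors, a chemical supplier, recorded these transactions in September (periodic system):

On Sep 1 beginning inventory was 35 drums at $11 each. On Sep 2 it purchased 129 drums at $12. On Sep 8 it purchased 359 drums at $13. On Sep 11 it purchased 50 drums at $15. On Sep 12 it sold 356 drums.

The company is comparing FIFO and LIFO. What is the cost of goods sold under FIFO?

COGS = $4,429

FIFO COGS: 35 @ $11 + 129 @ $12 + 192 @ $13 = $4,429
LIFO COGS: 50 @ $15 + 306 @ $13 = $4,728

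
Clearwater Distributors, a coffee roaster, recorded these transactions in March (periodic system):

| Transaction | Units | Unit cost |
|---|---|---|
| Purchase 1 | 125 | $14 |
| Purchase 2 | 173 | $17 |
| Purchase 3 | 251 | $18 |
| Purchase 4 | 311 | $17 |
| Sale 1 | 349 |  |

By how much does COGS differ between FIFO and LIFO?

FIFO COGS: 125 @ $14 + 173 @ $17 + 51 @ $18 = $5,609
LIFO COGS: 311 @ $17 + 38 @ $18 = $5,971
Difference = |$5,609 − $5,971| = $362

$362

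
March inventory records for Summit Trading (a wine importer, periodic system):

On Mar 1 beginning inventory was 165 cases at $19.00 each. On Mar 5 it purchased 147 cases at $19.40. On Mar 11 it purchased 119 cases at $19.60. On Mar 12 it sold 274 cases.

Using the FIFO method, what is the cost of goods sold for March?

Mar 12, 274 sold [FIFO — oldest first]: 165 @ $19.00 + 109 @ $19.40 = $5,249.60
Ending inventory: 38 @ $19.40 + 119 @ $19.60 = $3,069.60
Check: goods available $8,319.20 = COGS $5,249.60 + ending $3,069.60

COGS = $5,249.60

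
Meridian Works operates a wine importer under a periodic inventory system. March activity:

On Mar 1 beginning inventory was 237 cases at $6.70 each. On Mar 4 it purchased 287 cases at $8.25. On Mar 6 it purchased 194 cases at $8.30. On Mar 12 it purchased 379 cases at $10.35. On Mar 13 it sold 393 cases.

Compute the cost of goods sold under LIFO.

COGS = $4,038.85

Mar 13, 393 sold [LIFO — newest first]: 379 @ $10.35 + 14 @ $8.30 = $4,038.85
Ending inventory: 237 @ $6.70 + 287 @ $8.25 + 180 @ $8.30 = $5,449.65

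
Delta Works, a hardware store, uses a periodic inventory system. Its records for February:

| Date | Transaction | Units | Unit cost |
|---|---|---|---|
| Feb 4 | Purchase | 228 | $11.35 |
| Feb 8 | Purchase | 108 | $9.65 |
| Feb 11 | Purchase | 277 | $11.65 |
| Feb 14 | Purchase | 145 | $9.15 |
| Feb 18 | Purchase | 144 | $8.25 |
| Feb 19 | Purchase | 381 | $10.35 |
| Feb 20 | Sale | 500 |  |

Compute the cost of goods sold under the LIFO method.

COGS = $4,925.10

Feb 20, 500 sold [LIFO — newest first]: 381 @ $10.35 + 119 @ $8.25 = $4,925.10
Ending inventory: 228 @ $11.35 + 108 @ $9.65 + 277 @ $11.65 + 145 @ $9.15 + 25 @ $8.25 = $8,390.05
Check: goods available $13,315.15 = COGS $4,925.10 + ending $8,390.05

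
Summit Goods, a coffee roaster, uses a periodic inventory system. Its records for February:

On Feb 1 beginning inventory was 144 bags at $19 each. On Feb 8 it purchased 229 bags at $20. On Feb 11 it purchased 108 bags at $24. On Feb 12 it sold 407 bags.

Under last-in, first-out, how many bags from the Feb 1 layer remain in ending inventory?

Feb 12, 407 sold [LIFO — newest first]: 108 @ $24 + 229 @ $20 + 70 @ $19 = $8,502
Ending inventory: 74 @ $19 = $1,406

74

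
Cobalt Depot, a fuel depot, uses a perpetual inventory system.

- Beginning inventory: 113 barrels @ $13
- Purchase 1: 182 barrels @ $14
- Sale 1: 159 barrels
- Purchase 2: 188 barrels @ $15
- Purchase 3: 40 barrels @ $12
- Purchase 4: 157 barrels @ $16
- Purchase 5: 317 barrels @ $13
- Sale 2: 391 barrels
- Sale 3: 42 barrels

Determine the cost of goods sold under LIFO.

Sale 1 (159) [LIFO — newest first]: 159 @ $14 = $2,226
Sale 2 (391) [LIFO — newest first]: 317 @ $13 + 74 @ $16 = $5,305
Sale 3 (42) [LIFO — newest first]: 42 @ $16 = $672
Total COGS = $2,226 + $5,305 + $672 = $8,203
Ending inventory: 113 @ $13 + 23 @ $14 + 188 @ $15 + 40 @ $12 + 41 @ $16 = $5,747
Check: goods available $13,950 = COGS $8,203 + ending $5,747

COGS = $8,203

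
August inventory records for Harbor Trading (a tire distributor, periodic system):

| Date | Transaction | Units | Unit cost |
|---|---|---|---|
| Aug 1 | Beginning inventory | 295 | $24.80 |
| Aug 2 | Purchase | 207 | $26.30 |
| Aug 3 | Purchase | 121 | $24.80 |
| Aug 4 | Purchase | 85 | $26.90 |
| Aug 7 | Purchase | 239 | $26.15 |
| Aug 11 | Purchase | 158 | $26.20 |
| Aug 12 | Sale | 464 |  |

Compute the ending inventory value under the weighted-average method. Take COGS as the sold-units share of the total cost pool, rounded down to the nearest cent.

Ending inventory = $16,495.95

Aug 12, sell 464: 464/1105 × $28,436.85 → $11,940.90
Ending inventory (cost pool remaining) = $16,495.95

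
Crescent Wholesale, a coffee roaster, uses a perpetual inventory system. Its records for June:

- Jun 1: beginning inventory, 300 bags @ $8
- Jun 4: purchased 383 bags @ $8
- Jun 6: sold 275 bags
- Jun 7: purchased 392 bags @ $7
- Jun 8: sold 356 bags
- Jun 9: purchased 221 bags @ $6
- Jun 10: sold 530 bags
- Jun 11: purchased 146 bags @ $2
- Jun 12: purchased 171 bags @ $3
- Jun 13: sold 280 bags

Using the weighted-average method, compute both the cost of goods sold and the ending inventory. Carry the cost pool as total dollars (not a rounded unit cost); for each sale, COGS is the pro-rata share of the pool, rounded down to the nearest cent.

After Jun 1: 300 on hand, pool $2,400.00 (≈ $8.0000 each)
After Jun 4: 683 on hand, pool $5,464.00 (≈ $8.0000 each)
Jun 6, sell 275: 275/683 × $5,464.00 → $2,200.00
After Jun 7: 800 on hand, pool $6,008.00 (≈ $7.5100 each)
Jun 8, sell 356: 356/800 × $6,008.00 → $2,673.56
After Jun 9: 665 on hand, pool $4,660.44 (≈ $7.0082 each)
Jun 10, sell 530: 530/665 × $4,660.44 → $3,714.33
After Jun 11: 281 on hand, pool $1,238.11 (≈ $4.4061 each)
After Jun 12: 452 on hand, pool $1,751.11 (≈ $3.8741 each)
Jun 13, sell 280: 280/452 × $1,751.11 → $1,084.75
Total COGS = $2,200.00 + $2,673.56 + $3,714.33 + $1,084.75 = $9,672.64
Ending inventory (cost pool remaining) = $666.36

COGS = $9,672.64; ending inventory = $666.36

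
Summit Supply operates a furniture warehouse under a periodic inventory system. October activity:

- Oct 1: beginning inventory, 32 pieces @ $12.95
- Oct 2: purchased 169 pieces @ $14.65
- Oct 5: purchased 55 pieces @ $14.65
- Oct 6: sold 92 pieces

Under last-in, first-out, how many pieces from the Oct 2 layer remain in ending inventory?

Oct 6, 92 sold [LIFO — newest first]: 55 @ $14.65 + 37 @ $14.65 = $1,347.80
Ending inventory: 32 @ $12.95 + 132 @ $14.65 = $2,348.20

132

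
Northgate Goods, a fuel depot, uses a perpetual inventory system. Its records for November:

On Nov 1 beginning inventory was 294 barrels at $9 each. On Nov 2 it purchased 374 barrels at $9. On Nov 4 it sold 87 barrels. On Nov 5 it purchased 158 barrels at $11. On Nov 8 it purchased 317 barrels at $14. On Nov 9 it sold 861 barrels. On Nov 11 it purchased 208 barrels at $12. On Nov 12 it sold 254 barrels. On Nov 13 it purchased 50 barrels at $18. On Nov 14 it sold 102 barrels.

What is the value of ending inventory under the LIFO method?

Nov 4, 87 sold [LIFO — newest first]: 87 @ $9 = $783
Nov 9, 861 sold [LIFO — newest first]: 317 @ $14 + 158 @ $11 + 287 @ $9 + 99 @ $9 = $9,650
Nov 12, 254 sold [LIFO — newest first]: 208 @ $12 + 46 @ $9 = $2,910
Nov 14, 102 sold [LIFO — newest first]: 50 @ $18 + 52 @ $9 = $1,368
Total COGS = $783 + $9,650 + $2,910 + $1,368 = $14,711
Ending inventory: 97 @ $9 = $873
Check: goods available $15,584 = COGS $14,711 + ending $873

Ending inventory = $873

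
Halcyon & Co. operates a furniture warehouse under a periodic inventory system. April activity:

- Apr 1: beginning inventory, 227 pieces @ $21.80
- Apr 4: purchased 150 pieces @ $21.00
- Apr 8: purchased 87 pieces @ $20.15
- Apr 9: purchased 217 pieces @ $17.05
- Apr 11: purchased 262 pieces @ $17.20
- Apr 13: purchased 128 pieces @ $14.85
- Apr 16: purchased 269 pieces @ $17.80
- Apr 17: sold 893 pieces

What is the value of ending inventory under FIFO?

Apr 17, 893 sold [FIFO — oldest first]: 227 @ $21.80 + 150 @ $21.00 + 87 @ $20.15 + 217 @ $17.05 + 212 @ $17.20 = $17,197.90
Ending inventory: 50 @ $17.20 + 128 @ $14.85 + 269 @ $17.80 = $7,549.00

Ending inventory = $7,549.00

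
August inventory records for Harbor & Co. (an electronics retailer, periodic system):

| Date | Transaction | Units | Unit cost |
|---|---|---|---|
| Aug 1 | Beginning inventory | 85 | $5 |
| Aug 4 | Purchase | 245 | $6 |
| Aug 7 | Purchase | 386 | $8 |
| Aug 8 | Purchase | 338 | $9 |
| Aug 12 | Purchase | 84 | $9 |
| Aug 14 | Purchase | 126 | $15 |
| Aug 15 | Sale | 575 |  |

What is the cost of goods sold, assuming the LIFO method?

COGS = $5,904

Aug 15, 575 sold [LIFO — newest first]: 126 @ $15 + 84 @ $9 + 338 @ $9 + 27 @ $8 = $5,904
Ending inventory: 85 @ $5 + 245 @ $6 + 359 @ $8 = $4,767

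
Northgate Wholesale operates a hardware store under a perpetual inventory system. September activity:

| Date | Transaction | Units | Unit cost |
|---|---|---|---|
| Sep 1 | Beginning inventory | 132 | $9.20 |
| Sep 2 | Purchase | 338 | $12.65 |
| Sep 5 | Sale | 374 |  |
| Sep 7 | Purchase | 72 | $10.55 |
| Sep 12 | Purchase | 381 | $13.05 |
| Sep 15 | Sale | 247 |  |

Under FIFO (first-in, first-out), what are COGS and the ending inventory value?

Sep 5, 374 sold [FIFO — oldest first]: 132 @ $9.20 + 242 @ $12.65 = $4,275.70
Sep 15, 247 sold [FIFO — oldest first]: 96 @ $12.65 + 72 @ $10.55 + 79 @ $13.05 = $3,004.95
Total COGS = $4,275.70 + $3,004.95 = $7,280.65
Ending inventory: 302 @ $13.05 = $3,941.10
Check: goods available $11,221.75 = COGS $7,280.65 + ending $3,941.10

COGS = $7,280.65; ending inventory = $3,941.10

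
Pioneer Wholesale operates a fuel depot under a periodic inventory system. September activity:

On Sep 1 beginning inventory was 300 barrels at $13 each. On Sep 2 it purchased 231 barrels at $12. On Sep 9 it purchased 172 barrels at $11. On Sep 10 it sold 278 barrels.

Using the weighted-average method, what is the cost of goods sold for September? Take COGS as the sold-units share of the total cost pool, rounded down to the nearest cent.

Sep 10, sell 278: 278/703 × $8,564.00 → $3,386.61
Ending inventory (cost pool remaining) = $5,177.39

COGS = $3,386.61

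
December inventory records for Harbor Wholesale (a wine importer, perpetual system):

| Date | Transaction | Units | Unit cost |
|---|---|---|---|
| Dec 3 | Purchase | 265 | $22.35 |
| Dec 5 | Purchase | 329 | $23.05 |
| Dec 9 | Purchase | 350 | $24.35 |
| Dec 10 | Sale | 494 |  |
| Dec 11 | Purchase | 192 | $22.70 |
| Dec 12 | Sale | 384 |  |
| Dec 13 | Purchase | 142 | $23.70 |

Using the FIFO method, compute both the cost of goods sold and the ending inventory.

Dec 10, 494 sold [FIFO — oldest first]: 265 @ $22.35 + 229 @ $23.05 = $11,201.20
Dec 12, 384 sold [FIFO — oldest first]: 100 @ $23.05 + 284 @ $24.35 = $9,220.40
Total COGS = $11,201.20 + $9,220.40 = $20,421.60
Ending inventory: 66 @ $24.35 + 192 @ $22.70 + 142 @ $23.70 = $9,330.90

COGS = $20,421.60; ending inventory = $9,330.90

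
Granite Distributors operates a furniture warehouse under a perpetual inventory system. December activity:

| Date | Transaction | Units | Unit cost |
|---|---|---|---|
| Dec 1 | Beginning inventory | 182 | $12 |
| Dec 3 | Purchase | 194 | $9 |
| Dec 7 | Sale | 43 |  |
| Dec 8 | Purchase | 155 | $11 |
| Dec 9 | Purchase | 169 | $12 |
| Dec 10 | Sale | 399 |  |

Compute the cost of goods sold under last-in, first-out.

COGS = $4,795

Dec 7, 43 sold [LIFO — newest first]: 43 @ $9 = $387
Dec 10, 399 sold [LIFO — newest first]: 169 @ $12 + 155 @ $11 + 75 @ $9 = $4,408
Total COGS = $387 + $4,408 = $4,795
Ending inventory: 182 @ $12 + 76 @ $9 = $2,868
Check: goods available $7,663 = COGS $4,795 + ending $2,868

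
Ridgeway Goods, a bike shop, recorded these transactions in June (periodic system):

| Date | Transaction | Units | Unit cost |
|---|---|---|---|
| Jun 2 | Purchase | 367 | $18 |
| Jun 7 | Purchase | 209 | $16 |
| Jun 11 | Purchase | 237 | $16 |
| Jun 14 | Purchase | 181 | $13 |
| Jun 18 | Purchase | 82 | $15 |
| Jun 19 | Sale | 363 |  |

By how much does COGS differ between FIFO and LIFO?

FIFO COGS: 363 @ $18 = $6,534
LIFO COGS: 82 @ $15 + 181 @ $13 + 100 @ $16 = $5,183
Difference = |$6,534 − $5,183| = $1,351

$1,351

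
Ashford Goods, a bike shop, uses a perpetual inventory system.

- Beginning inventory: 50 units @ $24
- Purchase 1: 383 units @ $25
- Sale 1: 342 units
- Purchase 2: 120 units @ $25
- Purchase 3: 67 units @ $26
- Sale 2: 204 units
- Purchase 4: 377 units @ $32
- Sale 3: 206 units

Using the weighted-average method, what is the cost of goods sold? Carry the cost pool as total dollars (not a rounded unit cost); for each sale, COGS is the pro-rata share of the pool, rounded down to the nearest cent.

COGS = $20,014.22

After Beginning: 50 on hand, pool $1,200.00 (≈ $24.0000 each)
After Purchase 1: 433 on hand, pool $10,775.00 (≈ $24.8845 each)
Sale 1, sell 342: 342/433 × $10,775.00 → $8,510.50
After Purchase 2: 211 on hand, pool $5,264.50 (≈ $24.9502 each)
After Purchase 3: 278 on hand, pool $7,006.50 (≈ $25.2032 each)
Sale 2, sell 204: 204/278 × $7,006.50 → $5,141.46
After Purchase 4: 451 on hand, pool $13,929.04 (≈ $30.8848 each)
Sale 3, sell 206: 206/451 × $13,929.04 → $6,362.26
Total COGS = $8,510.50 + $5,141.46 + $6,362.26 = $20,014.22
Ending inventory (cost pool remaining) = $7,566.78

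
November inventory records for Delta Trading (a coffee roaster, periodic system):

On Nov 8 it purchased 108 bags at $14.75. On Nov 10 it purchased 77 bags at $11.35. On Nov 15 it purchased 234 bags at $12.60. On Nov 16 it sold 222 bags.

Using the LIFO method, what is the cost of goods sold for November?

Nov 16, 222 sold [LIFO — newest first]: 222 @ $12.60 = $2,797.20
Ending inventory: 108 @ $14.75 + 77 @ $11.35 + 12 @ $12.60 = $2,618.15

COGS = $2,797.20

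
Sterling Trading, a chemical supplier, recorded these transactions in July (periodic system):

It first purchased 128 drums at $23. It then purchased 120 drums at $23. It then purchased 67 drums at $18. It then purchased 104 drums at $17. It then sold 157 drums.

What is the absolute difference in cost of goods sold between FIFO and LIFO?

$889

FIFO COGS: 128 @ $23 + 29 @ $23 = $3,611
LIFO COGS: 104 @ $17 + 53 @ $18 = $2,722
Difference = |$3,611 − $2,722| = $889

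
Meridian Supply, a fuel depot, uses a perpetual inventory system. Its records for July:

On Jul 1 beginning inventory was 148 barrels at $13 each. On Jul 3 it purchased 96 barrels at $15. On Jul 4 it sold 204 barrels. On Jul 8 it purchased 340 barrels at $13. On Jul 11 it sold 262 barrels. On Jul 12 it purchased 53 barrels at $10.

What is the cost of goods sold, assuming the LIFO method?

COGS = $6,250

Jul 4, 204 sold [LIFO — newest first]: 96 @ $15 + 108 @ $13 = $2,844
Jul 11, 262 sold [LIFO — newest first]: 262 @ $13 = $3,406
Total COGS = $2,844 + $3,406 = $6,250
Ending inventory: 40 @ $13 + 78 @ $13 + 53 @ $10 = $2,064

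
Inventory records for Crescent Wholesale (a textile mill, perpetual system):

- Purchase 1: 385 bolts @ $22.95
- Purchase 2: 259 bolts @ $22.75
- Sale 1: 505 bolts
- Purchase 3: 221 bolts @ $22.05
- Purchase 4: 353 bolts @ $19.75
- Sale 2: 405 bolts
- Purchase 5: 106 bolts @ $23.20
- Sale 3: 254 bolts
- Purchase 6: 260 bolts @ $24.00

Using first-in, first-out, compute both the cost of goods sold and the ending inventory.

COGS = $25,506.30; ending inventory = $9,765.70

Sale 1 (505) [FIFO — oldest first]: 385 @ $22.95 + 120 @ $22.75 = $11,565.75
Sale 2 (405) [FIFO — oldest first]: 139 @ $22.75 + 221 @ $22.05 + 45 @ $19.75 = $8,924.05
Sale 3 (254) [FIFO — oldest first]: 254 @ $19.75 = $5,016.50
Total COGS = $11,565.75 + $8,924.05 + $5,016.50 = $25,506.30
Ending inventory: 54 @ $19.75 + 106 @ $23.20 + 260 @ $24.00 = $9,765.70
Check: goods available $35,272.00 = COGS $25,506.30 + ending $9,765.70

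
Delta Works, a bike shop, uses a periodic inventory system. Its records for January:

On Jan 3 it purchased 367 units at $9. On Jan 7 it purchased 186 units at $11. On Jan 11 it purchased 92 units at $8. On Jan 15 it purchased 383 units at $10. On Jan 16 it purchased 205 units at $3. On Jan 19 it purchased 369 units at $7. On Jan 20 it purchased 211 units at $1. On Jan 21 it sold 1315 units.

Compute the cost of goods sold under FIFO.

COGS = $11,104

Jan 21, 1315 sold [FIFO — oldest first]: 367 @ $9 + 186 @ $11 + 92 @ $8 + 383 @ $10 + 205 @ $3 + 82 @ $7 = $11,104
Ending inventory: 287 @ $7 + 211 @ $1 = $2,220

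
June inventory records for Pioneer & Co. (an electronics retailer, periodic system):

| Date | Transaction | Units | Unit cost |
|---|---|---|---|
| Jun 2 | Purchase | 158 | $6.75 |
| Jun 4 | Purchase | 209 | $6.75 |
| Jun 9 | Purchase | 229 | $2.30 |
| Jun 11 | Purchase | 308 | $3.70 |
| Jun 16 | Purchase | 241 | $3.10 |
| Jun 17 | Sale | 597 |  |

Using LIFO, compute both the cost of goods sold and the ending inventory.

Jun 17, 597 sold [LIFO — newest first]: 241 @ $3.10 + 308 @ $3.70 + 48 @ $2.30 = $1,997.10
Ending inventory: 158 @ $6.75 + 209 @ $6.75 + 181 @ $2.30 = $2,893.55

COGS = $1,997.10; ending inventory = $2,893.55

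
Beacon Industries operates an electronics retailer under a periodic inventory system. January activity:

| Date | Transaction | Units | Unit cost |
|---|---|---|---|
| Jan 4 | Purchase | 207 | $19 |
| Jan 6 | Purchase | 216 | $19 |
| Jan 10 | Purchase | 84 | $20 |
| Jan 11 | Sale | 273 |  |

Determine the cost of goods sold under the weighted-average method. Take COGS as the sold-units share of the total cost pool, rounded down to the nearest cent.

Jan 11, sell 273: 273/507 × $9,717.00 → $5,232.23
Ending inventory (cost pool remaining) = $4,484.77

COGS = $5,232.23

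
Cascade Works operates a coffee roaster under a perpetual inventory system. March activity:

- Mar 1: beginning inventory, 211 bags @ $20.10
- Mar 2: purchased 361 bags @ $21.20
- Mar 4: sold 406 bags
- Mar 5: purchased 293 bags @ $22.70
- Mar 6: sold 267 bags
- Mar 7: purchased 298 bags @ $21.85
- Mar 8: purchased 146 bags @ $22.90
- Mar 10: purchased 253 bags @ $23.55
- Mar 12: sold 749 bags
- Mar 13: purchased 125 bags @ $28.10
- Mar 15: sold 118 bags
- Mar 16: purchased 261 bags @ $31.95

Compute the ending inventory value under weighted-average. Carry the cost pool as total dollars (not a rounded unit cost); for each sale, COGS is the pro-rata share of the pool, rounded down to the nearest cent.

After Mar 1: 211 on hand, pool $4,241.10 (≈ $20.1000 each)
After Mar 2: 572 on hand, pool $11,894.30 (≈ $20.7942 each)
Mar 4, sell 406: 406/572 × $11,894.30 → $8,442.45
After Mar 5: 459 on hand, pool $10,102.95 (≈ $22.0108 each)
Mar 6, sell 267: 267/459 × $10,102.95 → $5,876.87
After Mar 7: 490 on hand, pool $10,737.38 (≈ $21.9130 each)
After Mar 8: 636 on hand, pool $14,080.78 (≈ $22.1396 each)
After Mar 10: 889 on hand, pool $20,038.93 (≈ $22.5410 each)
Mar 12, sell 749: 749/889 × $20,038.93 → $16,883.19
After Mar 13: 265 on hand, pool $6,668.24 (≈ $25.1632 each)
Mar 15, sell 118: 118/265 × $6,668.24 → $2,969.25
After Mar 16: 408 on hand, pool $12,037.94 (≈ $29.5048 each)
Total COGS = $8,442.45 + $5,876.87 + $16,883.19 + $2,969.25 = $34,171.76
Ending inventory (cost pool remaining) = $12,037.94

Ending inventory = $12,037.94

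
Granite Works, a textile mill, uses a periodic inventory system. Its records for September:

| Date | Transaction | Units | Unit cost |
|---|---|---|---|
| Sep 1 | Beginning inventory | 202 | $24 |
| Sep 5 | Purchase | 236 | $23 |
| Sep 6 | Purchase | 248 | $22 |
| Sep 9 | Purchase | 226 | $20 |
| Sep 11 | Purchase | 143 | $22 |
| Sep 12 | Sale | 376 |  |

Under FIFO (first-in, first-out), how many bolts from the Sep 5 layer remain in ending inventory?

62

Sep 12, 376 sold [FIFO — oldest first]: 202 @ $24 + 174 @ $23 = $8,850
Ending inventory: 62 @ $23 + 248 @ $22 + 226 @ $20 + 143 @ $22 = $14,548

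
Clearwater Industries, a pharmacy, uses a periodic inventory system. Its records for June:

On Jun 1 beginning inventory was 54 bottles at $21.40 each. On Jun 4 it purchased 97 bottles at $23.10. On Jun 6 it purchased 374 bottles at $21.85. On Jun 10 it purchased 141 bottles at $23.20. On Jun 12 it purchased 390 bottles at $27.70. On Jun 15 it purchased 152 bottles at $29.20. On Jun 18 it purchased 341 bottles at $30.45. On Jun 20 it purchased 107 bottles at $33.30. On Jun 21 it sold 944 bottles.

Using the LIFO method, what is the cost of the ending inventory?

Ending inventory = $16,113.60

Jun 21, 944 sold [LIFO — newest first]: 107 @ $33.30 + 341 @ $30.45 + 152 @ $29.20 + 344 @ $27.70 = $27,913.75
Ending inventory: 54 @ $21.40 + 97 @ $23.10 + 374 @ $21.85 + 141 @ $23.20 + 46 @ $27.70 = $16,113.60
Check: goods available $44,027.35 = COGS $27,913.75 + ending $16,113.60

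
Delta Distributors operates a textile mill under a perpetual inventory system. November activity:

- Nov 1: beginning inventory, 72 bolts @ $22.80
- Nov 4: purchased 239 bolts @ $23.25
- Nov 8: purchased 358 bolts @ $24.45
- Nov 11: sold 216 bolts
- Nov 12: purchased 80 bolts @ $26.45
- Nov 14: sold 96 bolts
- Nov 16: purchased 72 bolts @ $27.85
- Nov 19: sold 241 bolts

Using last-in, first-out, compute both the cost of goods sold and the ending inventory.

Nov 11, 216 sold [LIFO — newest first]: 216 @ $24.45 = $5,281.20
Nov 14, 96 sold [LIFO — newest first]: 80 @ $26.45 + 16 @ $24.45 = $2,507.20
Nov 19, 241 sold [LIFO — newest first]: 72 @ $27.85 + 126 @ $24.45 + 43 @ $23.25 = $6,085.65
Total COGS = $5,281.20 + $2,507.20 + $6,085.65 = $13,874.05
Ending inventory: 72 @ $22.80 + 196 @ $23.25 = $6,198.60

COGS = $13,874.05; ending inventory = $6,198.60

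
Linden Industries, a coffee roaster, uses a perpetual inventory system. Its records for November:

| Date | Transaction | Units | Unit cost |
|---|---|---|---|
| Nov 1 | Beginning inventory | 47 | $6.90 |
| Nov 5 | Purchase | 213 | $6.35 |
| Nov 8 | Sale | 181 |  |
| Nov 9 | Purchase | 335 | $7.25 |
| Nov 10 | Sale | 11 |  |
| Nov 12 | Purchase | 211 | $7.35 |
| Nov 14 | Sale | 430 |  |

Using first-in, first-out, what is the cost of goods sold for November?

Nov 8, 181 sold [FIFO — oldest first]: 47 @ $6.90 + 134 @ $6.35 = $1,175.20
Nov 10, 11 sold [FIFO — oldest first]: 11 @ $6.35 = $69.85
Nov 14, 430 sold [FIFO — oldest first]: 68 @ $6.35 + 335 @ $7.25 + 27 @ $7.35 = $3,059.00
Total COGS = $1,175.20 + $69.85 + $3,059.00 = $4,304.05
Ending inventory: 184 @ $7.35 = $1,352.40

COGS = $4,304.05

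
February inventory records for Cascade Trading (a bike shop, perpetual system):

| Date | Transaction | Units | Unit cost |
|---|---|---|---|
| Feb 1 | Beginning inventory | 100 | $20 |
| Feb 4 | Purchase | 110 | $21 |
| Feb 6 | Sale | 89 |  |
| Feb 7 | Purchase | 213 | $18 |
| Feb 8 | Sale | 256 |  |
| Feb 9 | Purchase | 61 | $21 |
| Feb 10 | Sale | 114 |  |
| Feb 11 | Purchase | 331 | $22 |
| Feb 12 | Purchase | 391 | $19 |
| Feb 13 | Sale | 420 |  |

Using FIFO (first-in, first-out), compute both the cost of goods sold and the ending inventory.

COGS = $17,923; ending inventory = $6,213

Feb 6, 89 sold [FIFO — oldest first]: 89 @ $20 = $1,780
Feb 8, 256 sold [FIFO — oldest first]: 11 @ $20 + 110 @ $21 + 135 @ $18 = $4,960
Feb 10, 114 sold [FIFO — oldest first]: 78 @ $18 + 36 @ $21 = $2,160
Feb 13, 420 sold [FIFO — oldest first]: 25 @ $21 + 331 @ $22 + 64 @ $19 = $9,023
Total COGS = $1,780 + $4,960 + $2,160 + $9,023 = $17,923
Ending inventory: 327 @ $19 = $6,213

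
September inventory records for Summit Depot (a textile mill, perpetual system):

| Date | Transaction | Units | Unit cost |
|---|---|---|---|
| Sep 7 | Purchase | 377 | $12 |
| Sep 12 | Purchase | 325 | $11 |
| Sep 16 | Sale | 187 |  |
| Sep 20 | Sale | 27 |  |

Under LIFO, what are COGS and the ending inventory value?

Sep 16, 187 sold [LIFO — newest first]: 187 @ $11 = $2,057
Sep 20, 27 sold [LIFO — newest first]: 27 @ $11 = $297
Total COGS = $2,057 + $297 = $2,354
Ending inventory: 377 @ $12 + 111 @ $11 = $5,745

COGS = $2,354; ending inventory = $5,745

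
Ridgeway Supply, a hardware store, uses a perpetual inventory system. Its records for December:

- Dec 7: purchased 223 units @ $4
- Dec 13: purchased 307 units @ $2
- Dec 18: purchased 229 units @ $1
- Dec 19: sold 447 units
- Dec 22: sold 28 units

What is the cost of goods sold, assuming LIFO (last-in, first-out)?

COGS = $721

Dec 19, 447 sold [LIFO — newest first]: 229 @ $1 + 218 @ $2 = $665
Dec 22, 28 sold [LIFO — newest first]: 28 @ $2 = $56
Total COGS = $665 + $56 = $721
Ending inventory: 223 @ $4 + 61 @ $2 = $1,014
Check: goods available $1,735 = COGS $721 + ending $1,014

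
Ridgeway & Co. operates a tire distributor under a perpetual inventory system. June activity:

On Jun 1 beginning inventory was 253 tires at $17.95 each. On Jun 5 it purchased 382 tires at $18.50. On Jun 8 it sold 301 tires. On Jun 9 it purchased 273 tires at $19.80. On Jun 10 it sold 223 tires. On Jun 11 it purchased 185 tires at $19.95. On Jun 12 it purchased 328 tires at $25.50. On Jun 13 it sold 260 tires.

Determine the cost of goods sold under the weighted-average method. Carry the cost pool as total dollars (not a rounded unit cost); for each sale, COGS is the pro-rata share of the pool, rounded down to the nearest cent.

COGS = $15,336.44

After Jun 1: 253 on hand, pool $4,541.35 (≈ $17.9500 each)
After Jun 5: 635 on hand, pool $11,608.35 (≈ $18.2809 each)
Jun 8, sell 301: 301/635 × $11,608.35 → $5,502.54
After Jun 9: 607 on hand, pool $11,511.21 (≈ $18.9641 each)
Jun 10, sell 223: 223/607 × $11,511.21 → $4,228.99
After Jun 11: 569 on hand, pool $10,972.97 (≈ $19.2847 each)
After Jun 12: 897 on hand, pool $19,336.97 (≈ $21.5574 each)
Jun 13, sell 260: 260/897 × $19,336.97 → $5,604.91
Total COGS = $5,502.54 + $4,228.99 + $5,604.91 = $15,336.44
Ending inventory (cost pool remaining) = $13,732.06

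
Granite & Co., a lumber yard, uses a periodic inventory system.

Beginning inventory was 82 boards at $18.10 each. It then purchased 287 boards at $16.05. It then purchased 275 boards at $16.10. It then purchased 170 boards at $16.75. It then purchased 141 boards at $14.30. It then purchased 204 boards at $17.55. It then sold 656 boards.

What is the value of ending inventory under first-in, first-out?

Sale 1 (656) [FIFO — oldest first]: 82 @ $18.10 + 287 @ $16.05 + 275 @ $16.10 + 12 @ $16.75 = $10,719.05
Ending inventory: 158 @ $16.75 + 141 @ $14.30 + 204 @ $17.55 = $8,243.00
Check: goods available $18,962.05 = COGS $10,719.05 + ending $8,243.00

Ending inventory = $8,243.00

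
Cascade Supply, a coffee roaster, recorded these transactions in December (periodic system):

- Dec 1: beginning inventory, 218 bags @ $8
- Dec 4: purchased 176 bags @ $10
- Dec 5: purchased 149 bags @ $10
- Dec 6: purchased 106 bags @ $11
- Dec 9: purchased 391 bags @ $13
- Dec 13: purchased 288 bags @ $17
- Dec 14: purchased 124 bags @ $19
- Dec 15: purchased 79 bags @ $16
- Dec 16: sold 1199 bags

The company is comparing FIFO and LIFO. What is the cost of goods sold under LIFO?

FIFO COGS: 218 @ $8 + 176 @ $10 + 149 @ $10 + 106 @ $11 + 391 @ $13 + 159 @ $17 = $13,946
LIFO COGS: 79 @ $16 + 124 @ $19 + 288 @ $17 + 391 @ $13 + 106 @ $11 + 149 @ $10 + 62 @ $10 = $16,875

COGS = $16,875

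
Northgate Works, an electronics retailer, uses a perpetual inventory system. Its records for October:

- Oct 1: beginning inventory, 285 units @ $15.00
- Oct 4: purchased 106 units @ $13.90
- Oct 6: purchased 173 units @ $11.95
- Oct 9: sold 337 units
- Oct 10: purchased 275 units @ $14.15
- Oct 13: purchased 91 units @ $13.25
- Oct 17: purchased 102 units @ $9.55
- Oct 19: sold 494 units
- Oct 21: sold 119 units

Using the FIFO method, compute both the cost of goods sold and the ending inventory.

Oct 9, 337 sold [FIFO — oldest first]: 285 @ $15.00 + 52 @ $13.90 = $4,997.80
Oct 19, 494 sold [FIFO — oldest first]: 54 @ $13.90 + 173 @ $11.95 + 267 @ $14.15 = $6,596.00
Oct 21, 119 sold [FIFO — oldest first]: 8 @ $14.15 + 91 @ $13.25 + 20 @ $9.55 = $1,509.95
Total COGS = $4,997.80 + $6,596.00 + $1,509.95 = $13,103.75
Ending inventory: 82 @ $9.55 = $783.10

COGS = $13,103.75; ending inventory = $783.10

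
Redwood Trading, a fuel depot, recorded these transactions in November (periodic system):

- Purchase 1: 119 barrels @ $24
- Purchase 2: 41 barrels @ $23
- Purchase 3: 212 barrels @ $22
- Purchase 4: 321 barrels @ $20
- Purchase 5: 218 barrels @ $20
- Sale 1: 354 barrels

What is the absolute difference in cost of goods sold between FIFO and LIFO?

FIFO COGS: 119 @ $24 + 41 @ $23 + 194 @ $22 = $8,067
LIFO COGS: 218 @ $20 + 136 @ $20 = $7,080
Difference = |$8,067 − $7,080| = $987

$987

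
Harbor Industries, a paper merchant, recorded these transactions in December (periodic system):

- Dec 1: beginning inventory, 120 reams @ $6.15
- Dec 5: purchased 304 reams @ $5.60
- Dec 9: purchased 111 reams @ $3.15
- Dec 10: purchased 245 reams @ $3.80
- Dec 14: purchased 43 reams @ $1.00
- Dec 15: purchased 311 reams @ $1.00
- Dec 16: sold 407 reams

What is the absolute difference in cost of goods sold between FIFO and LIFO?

FIFO COGS: 120 @ $6.15 + 287 @ $5.60 = $2,345.20
LIFO COGS: 311 @ $1.00 + 43 @ $1.00 + 53 @ $3.80 = $555.40
Difference = |$2,345.20 − $555.40| = $1,789.80

$1,789.80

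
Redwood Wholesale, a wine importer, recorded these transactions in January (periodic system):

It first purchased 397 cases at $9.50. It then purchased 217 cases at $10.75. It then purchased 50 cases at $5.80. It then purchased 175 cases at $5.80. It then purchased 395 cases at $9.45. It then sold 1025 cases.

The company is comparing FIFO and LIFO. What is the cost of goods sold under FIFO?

COGS = $9,166.95

FIFO COGS: 397 @ $9.50 + 217 @ $10.75 + 50 @ $5.80 + 175 @ $5.80 + 186 @ $9.45 = $9,166.95
LIFO COGS: 395 @ $9.45 + 175 @ $5.80 + 50 @ $5.80 + 217 @ $10.75 + 188 @ $9.50 = $9,156.50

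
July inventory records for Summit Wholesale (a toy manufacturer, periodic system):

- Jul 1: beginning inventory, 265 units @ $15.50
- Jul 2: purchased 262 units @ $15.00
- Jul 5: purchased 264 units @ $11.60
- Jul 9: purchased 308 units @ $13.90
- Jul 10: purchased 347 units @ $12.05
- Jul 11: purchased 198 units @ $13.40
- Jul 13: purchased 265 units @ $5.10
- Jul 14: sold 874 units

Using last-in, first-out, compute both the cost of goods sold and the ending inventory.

COGS = $9,075.65; ending inventory = $14,491.50

Jul 14, 874 sold [LIFO — newest first]: 265 @ $5.10 + 198 @ $13.40 + 347 @ $12.05 + 64 @ $13.90 = $9,075.65
Ending inventory: 265 @ $15.50 + 262 @ $15.00 + 264 @ $11.60 + 244 @ $13.90 = $14,491.50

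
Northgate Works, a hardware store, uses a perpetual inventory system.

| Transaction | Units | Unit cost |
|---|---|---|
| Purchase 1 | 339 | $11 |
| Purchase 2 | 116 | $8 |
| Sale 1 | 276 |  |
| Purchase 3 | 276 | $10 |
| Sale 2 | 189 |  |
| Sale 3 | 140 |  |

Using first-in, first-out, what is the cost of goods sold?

Sale 1 (276) [FIFO — oldest first]: 276 @ $11 = $3,036
Sale 2 (189) [FIFO — oldest first]: 63 @ $11 + 116 @ $8 + 10 @ $10 = $1,721
Sale 3 (140) [FIFO — oldest first]: 140 @ $10 = $1,400
Total COGS = $3,036 + $1,721 + $1,400 = $6,157
Ending inventory: 126 @ $10 = $1,260

COGS = $6,157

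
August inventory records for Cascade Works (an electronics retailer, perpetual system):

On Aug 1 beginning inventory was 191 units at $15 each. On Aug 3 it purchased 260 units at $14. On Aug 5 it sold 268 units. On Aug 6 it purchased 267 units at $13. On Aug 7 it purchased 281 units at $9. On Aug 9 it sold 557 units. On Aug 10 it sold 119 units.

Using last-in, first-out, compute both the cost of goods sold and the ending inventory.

Aug 5, 268 sold [LIFO — newest first]: 260 @ $14 + 8 @ $15 = $3,760
Aug 9, 557 sold [LIFO — newest first]: 281 @ $9 + 267 @ $13 + 9 @ $15 = $6,135
Aug 10, 119 sold [LIFO — newest first]: 119 @ $15 = $1,785
Total COGS = $3,760 + $6,135 + $1,785 = $11,680
Ending inventory: 55 @ $15 = $825

COGS = $11,680; ending inventory = $825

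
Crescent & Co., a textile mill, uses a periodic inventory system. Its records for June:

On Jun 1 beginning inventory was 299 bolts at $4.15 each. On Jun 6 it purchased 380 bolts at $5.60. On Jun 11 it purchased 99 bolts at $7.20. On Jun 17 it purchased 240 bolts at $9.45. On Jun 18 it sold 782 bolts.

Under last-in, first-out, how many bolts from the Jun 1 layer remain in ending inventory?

Jun 18, 782 sold [LIFO — newest first]: 240 @ $9.45 + 99 @ $7.20 + 380 @ $5.60 + 63 @ $4.15 = $5,370.25
Ending inventory: 236 @ $4.15 = $979.40

236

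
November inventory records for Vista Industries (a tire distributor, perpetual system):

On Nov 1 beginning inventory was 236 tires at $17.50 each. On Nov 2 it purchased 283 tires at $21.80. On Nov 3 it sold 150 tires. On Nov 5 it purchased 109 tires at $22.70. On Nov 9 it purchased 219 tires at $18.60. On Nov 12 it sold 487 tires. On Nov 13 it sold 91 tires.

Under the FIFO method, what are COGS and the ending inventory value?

Nov 3, 150 sold [FIFO — oldest first]: 150 @ $17.50 = $2,625.00
Nov 12, 487 sold [FIFO — oldest first]: 86 @ $17.50 + 283 @ $21.80 + 109 @ $22.70 + 9 @ $18.60 = $10,316.10
Nov 13, 91 sold [FIFO — oldest first]: 91 @ $18.60 = $1,692.60
Total COGS = $2,625.00 + $10,316.10 + $1,692.60 = $14,633.70
Ending inventory: 119 @ $18.60 = $2,213.40

COGS = $14,633.70; ending inventory = $2,213.40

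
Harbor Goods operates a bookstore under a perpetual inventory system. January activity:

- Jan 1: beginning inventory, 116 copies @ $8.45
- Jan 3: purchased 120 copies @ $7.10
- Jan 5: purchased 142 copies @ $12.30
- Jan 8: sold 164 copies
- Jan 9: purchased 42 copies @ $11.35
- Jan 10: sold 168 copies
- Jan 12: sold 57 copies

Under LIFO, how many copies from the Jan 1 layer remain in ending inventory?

31

Jan 8, 164 sold [LIFO — newest first]: 142 @ $12.30 + 22 @ $7.10 = $1,902.80
Jan 10, 168 sold [LIFO — newest first]: 42 @ $11.35 + 98 @ $7.10 + 28 @ $8.45 = $1,409.10
Jan 12, 57 sold [LIFO — newest first]: 57 @ $8.45 = $481.65
Total COGS = $1,902.80 + $1,409.10 + $481.65 = $3,793.55
Ending inventory: 31 @ $8.45 = $261.95
Check: goods available $4,055.50 = COGS $3,793.55 + ending $261.95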